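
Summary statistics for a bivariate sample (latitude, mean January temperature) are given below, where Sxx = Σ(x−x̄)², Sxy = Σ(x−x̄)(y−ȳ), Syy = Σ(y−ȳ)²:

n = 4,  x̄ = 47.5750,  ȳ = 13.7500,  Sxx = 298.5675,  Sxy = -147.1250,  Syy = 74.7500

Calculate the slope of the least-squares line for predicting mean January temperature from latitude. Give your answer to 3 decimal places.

-0.493

b = Sxy/Sxx = -147.125/298.5675 = -0.492770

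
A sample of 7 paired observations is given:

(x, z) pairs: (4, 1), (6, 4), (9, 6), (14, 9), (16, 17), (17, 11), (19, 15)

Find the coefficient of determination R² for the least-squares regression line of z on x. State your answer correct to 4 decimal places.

n = 7, Σx = 85, Σy = 63, Σxy = 952, Σx² = 1235, Σy² = 769
Sxx = Σx² − (Σx)²/n = 1235 − 1032.142857 = 202.857143
Sxy = Σxy − (Σx)(Σy)/n = 952 − 765 = 187
Syy = Σy² − (Σy)²/n = 769 − 567 = 202
R² = Sxy²/(Sxx·Syy) = (187)²/(202.857143·202) = 0.853378

0.8534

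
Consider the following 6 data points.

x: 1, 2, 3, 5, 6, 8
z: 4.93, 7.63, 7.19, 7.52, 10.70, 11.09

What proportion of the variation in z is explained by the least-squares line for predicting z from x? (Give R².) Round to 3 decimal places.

0.822

n = 6, Σx = 25, Σy = 49.06, Σxy = 232.28, Σx² = 139, Σy² = 428.2464
Sxx = Σx² − (Σx)²/n = 139 − 104.166667 = 34.833333
Sxy = Σxy − (Σx)(Σy)/n = 232.28 − 204.416667 = 27.863333
Syy = Σy² − (Σy)²/n = 428.2464 − 401.147267 = 27.099133
R² = Sxy²/(Sxx·Syy) = (27.863333)²/(34.833333·27.099133) = 0.822462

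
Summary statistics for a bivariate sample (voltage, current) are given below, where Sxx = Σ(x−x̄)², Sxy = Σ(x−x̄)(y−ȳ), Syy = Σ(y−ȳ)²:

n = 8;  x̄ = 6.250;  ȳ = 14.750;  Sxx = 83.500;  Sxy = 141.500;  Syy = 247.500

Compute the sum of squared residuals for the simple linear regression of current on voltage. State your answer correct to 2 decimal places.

b = Sxy/Sxx = 141.5/83.5 = 1.694611
SSE = Syy − b·Sxy = 247.5 − 1.694611·141.5 = 7.712575

7.71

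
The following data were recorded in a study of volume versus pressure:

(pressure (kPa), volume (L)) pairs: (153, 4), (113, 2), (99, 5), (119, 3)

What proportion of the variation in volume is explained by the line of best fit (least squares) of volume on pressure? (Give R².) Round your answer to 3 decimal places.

n = 4, Σx = 484, Σy = 14, Σxy = 1690, Σx² = 60140, Σy² = 54
Sxx = Σx² − (Σx)²/n = 60140 − 58564 = 1576
Sxy = Σxy − (Σx)(Σy)/n = 1690 − 1694 = -4
Syy = Σy² − (Σy)²/n = 54 − 49 = 5
R² = Sxy²/(Sxx·Syy) = (-4)²/(1576·5) = 0.002030

0.002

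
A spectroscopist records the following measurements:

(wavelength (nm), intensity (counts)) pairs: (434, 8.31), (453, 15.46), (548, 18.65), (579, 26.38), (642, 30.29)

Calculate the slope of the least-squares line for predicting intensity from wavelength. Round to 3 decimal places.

n = 5, Σx = 2656, Σy = 99.09, Σxy = 55550.32, Σx² = 1441274
Sxx = Σx² − (Σx)²/n = 1441274 − 1410867.2 = 30406.8
Sxy = Σxy − (Σx)(Σy)/n = 55550.32 − 52636.608 = 2913.712
b = Sxy/Sxx = 2913.712/30406.8 = 0.095824

0.096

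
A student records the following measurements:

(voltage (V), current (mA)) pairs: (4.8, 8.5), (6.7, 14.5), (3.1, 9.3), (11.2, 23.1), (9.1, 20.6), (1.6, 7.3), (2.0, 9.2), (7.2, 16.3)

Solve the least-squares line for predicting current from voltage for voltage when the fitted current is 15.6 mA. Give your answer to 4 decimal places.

n = 8, Σx = 45.7, Σy = 108.8, Σxy = 760.4, Σx² = 344.19
Sxx = Σx² − (Σx)²/n = 344.19 − 261.06125 = 83.12875
Sxy = Σxy − (Σx)(Σy)/n = 760.4 − 621.52 = 138.88
b = Sxy/Sxx = 138.88/83.12875 = 1.670661
a = ȳ − b·x̄ = 13.6 − 1.670661·5.7125 = 4.056346
Set a + b·x = 15.6: x = (15.6 − 4.056346) / 1.670661 = 6.909631

6.9096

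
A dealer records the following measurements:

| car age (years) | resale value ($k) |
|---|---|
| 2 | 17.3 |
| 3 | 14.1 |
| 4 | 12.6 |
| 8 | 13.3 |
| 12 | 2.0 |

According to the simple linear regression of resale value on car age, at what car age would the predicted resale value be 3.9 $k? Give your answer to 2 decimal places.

12.15

n = 5, Σx = 29, Σy = 59.3, Σxy = 257.7, Σx² = 237
Sxx = Σx² − (Σx)²/n = 237 − 168.2 = 68.8
Sxy = Σxy − (Σx)(Σy)/n = 257.7 − 343.94 = -86.24
b = Sxy/Sxx = -86.24/68.8 = -1.253488
a = ȳ − b·x̄ = 11.86 − (-1.253488)·5.8 = 19.130233
Set a + b·x = 3.9: x = (3.9 − 19.130233) / (-1.253488) = 12.150278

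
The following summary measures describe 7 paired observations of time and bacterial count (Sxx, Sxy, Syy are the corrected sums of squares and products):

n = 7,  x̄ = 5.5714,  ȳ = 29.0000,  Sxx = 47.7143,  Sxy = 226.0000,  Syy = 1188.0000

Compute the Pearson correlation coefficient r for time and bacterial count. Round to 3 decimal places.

r = Sxy/√(Sxx·Syy) = 226/√(56684.5884) = 226/238.085254 = 0.949240

0.949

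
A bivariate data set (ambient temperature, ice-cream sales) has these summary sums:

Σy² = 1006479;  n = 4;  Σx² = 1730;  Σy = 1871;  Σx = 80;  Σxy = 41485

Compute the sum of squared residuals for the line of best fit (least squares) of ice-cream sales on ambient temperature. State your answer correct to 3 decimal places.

4209.327

Sxx = Σx² − (Σx)²/n = 1730 − 1600 = 130
Sxy = Σxy − (Σx)(Σy)/n = 41485 − 37420 = 4065
Syy = Σy² − (Σy)²/n = 1006479 − 875160.25 = 131318.75
b = Sxy/Sxx = 4065/130 = 31.269231
SSE = Syy − b·Sxy = 131318.75 − 31.269231·4065 = 4209.326923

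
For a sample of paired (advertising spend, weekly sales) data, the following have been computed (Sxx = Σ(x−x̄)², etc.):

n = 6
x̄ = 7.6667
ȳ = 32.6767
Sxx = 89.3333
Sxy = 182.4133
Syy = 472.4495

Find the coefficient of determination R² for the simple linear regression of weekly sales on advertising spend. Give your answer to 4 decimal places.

0.7884

R² = Sxy²/(Sxx·Syy) = (182.4133)²/(89.3333·472.4495) = 0.788396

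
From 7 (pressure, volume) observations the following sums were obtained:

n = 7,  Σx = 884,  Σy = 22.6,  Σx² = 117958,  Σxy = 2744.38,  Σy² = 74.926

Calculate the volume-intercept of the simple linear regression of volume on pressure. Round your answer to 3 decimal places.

Sxx = Σx² − (Σx)²/n = 117958 − 111636.571429 = 6321.428571
Sxy = Σxy − (Σx)(Σy)/n = 2744.38 − 2854.057143 = -109.677143
b = Sxy/Sxx = -109.677143/6321.428571 = -0.017350
a = ȳ − b·x̄ = 3.228571 − (-0.017350)·126.285714 = 5.419636

5.420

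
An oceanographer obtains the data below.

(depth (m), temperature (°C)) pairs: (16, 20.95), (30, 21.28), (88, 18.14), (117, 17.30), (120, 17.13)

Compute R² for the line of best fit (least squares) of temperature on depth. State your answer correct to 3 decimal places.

n = 5, Σx = 371, Σy = 94.8, Σxy = 6649.62, Σx² = 36989, Σy² = 1813.5274
Sxx = Σx² − (Σx)²/n = 36989 − 27528.2 = 9460.8
Sxy = Σxy − (Σx)(Σy)/n = 6649.62 − 7034.16 = -384.54
Syy = Σy² − (Σy)²/n = 1813.5274 − 1797.408 = 16.1194
R² = Sxy²/(Sxx·Syy) = (-384.54)²/(9460.8·16.1194) = 0.969631

0.970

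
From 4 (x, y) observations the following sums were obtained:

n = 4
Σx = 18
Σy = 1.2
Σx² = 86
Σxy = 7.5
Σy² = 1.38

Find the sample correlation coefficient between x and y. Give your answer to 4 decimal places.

0.9299

Sxx = Σx² − (Σx)²/n = 86 − 81 = 5
Sxy = Σxy − (Σx)(Σy)/n = 7.5 − 5.4 = 2.1
Syy = Σy² − (Σy)²/n = 1.38 − 0.36 = 1.02
r = Sxy/√(Sxx·Syy) = 2.1/√(5.1) = 2.1/2.258318 = 0.929896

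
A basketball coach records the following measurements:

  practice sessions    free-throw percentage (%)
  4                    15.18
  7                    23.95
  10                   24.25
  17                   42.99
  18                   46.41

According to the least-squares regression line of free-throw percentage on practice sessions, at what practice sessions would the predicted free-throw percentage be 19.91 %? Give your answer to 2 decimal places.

n = 5, Σx = 56, Σy = 152.78, Σxy = 2037.08, Σx² = 778
Sxx = Σx² − (Σx)²/n = 778 − 627.2 = 150.8
Sxy = Σxy − (Σx)(Σy)/n = 2037.08 − 1711.136 = 325.944
b = Sxy/Sxx = 325.944/150.8 = 2.161432
a = ȳ − b·x̄ = 30.556 − 2.161432·11.2 = 6.347958
Set a + b·x = 19.91: x = (19.91 − 6.347958) / 2.161432 = 6.274563

6.27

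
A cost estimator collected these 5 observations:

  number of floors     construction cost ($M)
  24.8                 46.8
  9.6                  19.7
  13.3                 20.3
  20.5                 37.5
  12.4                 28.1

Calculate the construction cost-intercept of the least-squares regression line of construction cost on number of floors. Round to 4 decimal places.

n = 5, Σx = 80.6, Σy = 152.4, Σxy = 2736.94, Σx² = 1458.1
Sxx = Σx² − (Σx)²/n = 1458.1 − 1299.272 = 158.828
Sxy = Σxy − (Σx)(Σy)/n = 2736.94 − 2456.688 = 280.252
b = Sxy/Sxx = 280.252/158.828 = 1.764500
a = ȳ − b·x̄ = 30.48 − 1.764500·16.12 = 2.036261

2.0363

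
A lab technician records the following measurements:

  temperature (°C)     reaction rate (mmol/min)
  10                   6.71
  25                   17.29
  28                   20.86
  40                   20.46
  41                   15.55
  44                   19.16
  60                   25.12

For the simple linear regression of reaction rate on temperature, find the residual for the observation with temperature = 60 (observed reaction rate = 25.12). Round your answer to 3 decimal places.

-0.031

n = 7, Σx = 248, Σy = 125.15, Σxy = 4889.62, Σx² = 10326
Sxx = Σx² − (Σx)²/n = 10326 − 8786.285714 = 1539.714286
Sxy = Σxy − (Σx)(Σy)/n = 4889.62 − 4433.885714 = 455.734286
b = Sxy/Sxx = 455.734286/1539.714286 = 0.295986
a = ȳ − b·x̄ = 17.878571 − 0.295986·35.428571 = 7.392201
ŷ(60) = 7.392201 + 0.295986·60 = 25.151377
residual = y − ŷ = 25.12 − 25.151377 = -0.031377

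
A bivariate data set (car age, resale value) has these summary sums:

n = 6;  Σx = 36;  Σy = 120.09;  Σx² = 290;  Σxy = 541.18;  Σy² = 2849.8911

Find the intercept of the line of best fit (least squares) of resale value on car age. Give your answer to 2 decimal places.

Sxx = Σx² − (Σx)²/n = 290 − 216 = 74
Sxy = Σxy − (Σx)(Σy)/n = 541.18 − 720.54 = -179.36
b = Sxy/Sxx = -179.36/74 = -2.423784
a = ȳ − b·x̄ = 20.015 − (-2.423784)·6 = 34.557703

34.56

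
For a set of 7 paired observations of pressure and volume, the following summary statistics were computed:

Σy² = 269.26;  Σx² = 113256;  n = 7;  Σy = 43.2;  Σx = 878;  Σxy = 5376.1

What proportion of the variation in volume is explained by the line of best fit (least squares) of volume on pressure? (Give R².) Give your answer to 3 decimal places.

0.217

Sxx = Σx² − (Σx)²/n = 113256 − 110126.285714 = 3129.714286
Sxy = Σxy − (Σx)(Σy)/n = 5376.1 − 5418.514286 = -42.414286
Syy = Σy² − (Σy)²/n = 269.26 − 266.605714 = 2.654286
R² = Sxy²/(Sxx·Syy) = (-42.414286)²/(3129.714286·2.654286) = 0.216557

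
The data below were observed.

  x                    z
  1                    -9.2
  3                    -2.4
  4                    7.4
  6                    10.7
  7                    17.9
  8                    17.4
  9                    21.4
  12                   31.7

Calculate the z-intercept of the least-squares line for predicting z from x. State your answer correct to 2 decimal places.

n = 8, Σx = 50, Σy = 94.9, Σxy = 914.9, Σx² = 400
Sxx = Σx² − (Σx)²/n = 400 − 312.5 = 87.5
Sxy = Σxy − (Σx)(Σy)/n = 914.9 − 593.125 = 321.775
b = Sxy/Sxx = 321.775/87.5 = 3.677429
a = ȳ − b·x̄ = 11.8625 − 3.677429·6.25 = -11.121429

-11.12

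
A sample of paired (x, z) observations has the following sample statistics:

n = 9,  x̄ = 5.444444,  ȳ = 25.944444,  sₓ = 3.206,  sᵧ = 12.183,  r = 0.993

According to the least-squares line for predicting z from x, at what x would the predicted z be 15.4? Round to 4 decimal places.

b = r · sᵧ/sₓ = 0.993 · 12.183/3.206 = 3.773462
a = ȳ − b·x̄ = 25.944444 − 3.773462·5.444444 = 5.400042
Set a + b·x = 15.4: x = (15.4 − 5.400042) / 3.773462 = 2.650075

2.6501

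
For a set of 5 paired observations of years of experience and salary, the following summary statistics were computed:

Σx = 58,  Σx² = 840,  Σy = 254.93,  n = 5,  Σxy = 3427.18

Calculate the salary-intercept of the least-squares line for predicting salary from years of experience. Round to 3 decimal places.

18.379

Sxx = Σx² − (Σx)²/n = 840 − 672.8 = 167.2
Sxy = Σxy − (Σx)(Σy)/n = 3427.18 − 2957.188 = 469.992
b = Sxy/Sxx = 469.992/167.2 = 2.810957
a = ȳ − b·x̄ = 50.986 − 2.810957·11.6 = 18.378900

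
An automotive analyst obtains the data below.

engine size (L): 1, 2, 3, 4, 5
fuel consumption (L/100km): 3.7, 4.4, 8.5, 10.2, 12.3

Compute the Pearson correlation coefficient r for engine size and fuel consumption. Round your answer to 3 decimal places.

n = 5, Σx = 15, Σy = 39.1, Σxy = 140.3, Σx² = 55, Σy² = 360.63
Sxx = Σx² − (Σx)²/n = 55 − 45 = 10
Sxy = Σxy − (Σx)(Σy)/n = 140.3 − 117.3 = 23
Syy = Σy² − (Σy)²/n = 360.63 − 305.762 = 54.868
r = Sxy/√(Sxx·Syy) = 23/√(548.68) = 23/23.423919 = 0.981902

0.982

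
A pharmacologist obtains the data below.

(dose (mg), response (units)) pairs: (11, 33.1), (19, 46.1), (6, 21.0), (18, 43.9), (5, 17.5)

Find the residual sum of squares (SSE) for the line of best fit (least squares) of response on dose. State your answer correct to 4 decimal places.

8.1542

n = 5, Σx = 59, Σy = 161.6, Σxy = 2243.7, Σx² = 867, Σy² = 5895.28
Sxx = Σx² − (Σx)²/n = 867 − 696.2 = 170.8
Sxy = Σxy − (Σx)(Σy)/n = 2243.7 − 1906.88 = 336.82
Syy = Σy² − (Σy)²/n = 5895.28 − 5222.912 = 672.368
b = Sxy/Sxx = 336.82/170.8 = 1.972014
SSE = Syy − b·Sxy = 672.368 − 1.972014·336.82 = 8.154227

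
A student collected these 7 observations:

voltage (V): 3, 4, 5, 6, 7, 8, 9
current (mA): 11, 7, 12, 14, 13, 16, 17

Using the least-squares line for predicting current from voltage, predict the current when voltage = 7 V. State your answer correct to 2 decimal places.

14.18

n = 7, Σx = 42, Σy = 90, Σxy = 577, Σx² = 280
Sxx = Σx² − (Σx)²/n = 280 − 252 = 28
Sxy = Σxy − (Σx)(Σy)/n = 577 − 540 = 37
b = Sxy/Sxx = 37/28 = 1.321429
a = ȳ − b·x̄ = 12.857143 − 1.321429·6 = 4.928571
ŷ(7) = a + b·7 = 4.928571 + 1.321429·7 = 14.178571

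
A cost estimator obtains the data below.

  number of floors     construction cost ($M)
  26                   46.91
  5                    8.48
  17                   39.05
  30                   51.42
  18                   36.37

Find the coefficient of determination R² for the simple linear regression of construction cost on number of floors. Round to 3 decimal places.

0.936

n = 5, Σx = 96, Σy = 182.23, Σxy = 4123.17, Σx² = 2214, Σy² = 7764.1543
Sxx = Σx² − (Σx)²/n = 2214 − 1843.2 = 370.8
Sxy = Σxy − (Σx)(Σy)/n = 4123.17 − 3498.816 = 624.354
Syy = Σy² − (Σy)²/n = 7764.1543 − 6641.55458 = 1122.59972
R² = Sxy²/(Sxx·Syy) = (624.354)²/(370.8·1122.59972) = 0.936477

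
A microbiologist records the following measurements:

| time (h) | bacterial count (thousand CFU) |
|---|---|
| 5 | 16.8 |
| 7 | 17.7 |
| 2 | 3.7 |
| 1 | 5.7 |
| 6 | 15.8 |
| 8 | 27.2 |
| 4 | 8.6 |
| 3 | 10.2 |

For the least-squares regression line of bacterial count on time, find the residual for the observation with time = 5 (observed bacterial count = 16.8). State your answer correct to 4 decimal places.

n = 8, Σx = 36, Σy = 105.7, Σxy = 598.4, Σx² = 204
Sxx = Σx² − (Σx)²/n = 204 − 162 = 42
Sxy = Σxy − (Σx)(Σy)/n = 598.4 − 475.65 = 122.75
b = Sxy/Sxx = 122.75/42 = 2.922619
a = ȳ − b·x̄ = 13.2125 − 2.922619·4.5 = 0.060714
ŷ(5) = 0.060714 + 2.922619·5 = 14.673810
residual = y − ŷ = 16.8 − 14.673810 = 2.126190

2.1262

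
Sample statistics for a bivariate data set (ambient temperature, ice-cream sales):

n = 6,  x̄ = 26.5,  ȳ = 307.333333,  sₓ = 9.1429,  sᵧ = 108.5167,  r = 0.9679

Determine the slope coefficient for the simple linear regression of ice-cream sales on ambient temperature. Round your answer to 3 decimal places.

11.488

b = r · sᵧ/sₓ = 0.9679 · 108.5167/9.1429 = 11.487965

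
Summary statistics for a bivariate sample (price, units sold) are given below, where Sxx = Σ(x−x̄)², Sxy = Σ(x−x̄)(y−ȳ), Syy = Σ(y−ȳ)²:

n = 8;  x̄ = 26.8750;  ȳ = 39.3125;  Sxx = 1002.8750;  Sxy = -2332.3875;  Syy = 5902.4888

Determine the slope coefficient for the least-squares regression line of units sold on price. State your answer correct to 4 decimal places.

b = Sxy/Sxx = -2332.3875/1002.875 = -2.325701

-2.3257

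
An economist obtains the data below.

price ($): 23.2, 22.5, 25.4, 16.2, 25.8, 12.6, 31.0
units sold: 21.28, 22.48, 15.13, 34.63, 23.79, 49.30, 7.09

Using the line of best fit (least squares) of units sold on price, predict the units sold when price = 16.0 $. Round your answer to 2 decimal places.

38.41

n = 7, Σx = 156.7, Σy = 173.7, Σxy = 3399.556, Σx² = 3737.49
Sxx = Σx² − (Σx)²/n = 3737.49 − 3507.841429 = 229.648571
Sxy = Σxy − (Σx)(Σy)/n = 3399.556 − 3888.398571 = -488.842571
b = Sxy/Sxx = -488.842571/229.648571 = -2.128655
a = ȳ − b·x̄ = 24.814286 − (-2.128655)·22.385714 = 72.465748
ŷ(16.0) = a + b·16.0 = 72.465748 + (-2.128655)·16 = 38.407268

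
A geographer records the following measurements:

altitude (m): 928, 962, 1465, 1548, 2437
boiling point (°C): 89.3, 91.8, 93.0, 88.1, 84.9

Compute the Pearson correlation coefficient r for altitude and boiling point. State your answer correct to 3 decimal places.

n = 5, Σx = 7340, Σy = 447.1, Σxy = 650707.1, Σx² = 12268126, Σy² = 40020.35
Sxx = Σx² − (Σx)²/n = 12268126 − 10775120 = 1493006
Sxy = Σxy − (Σx)(Σy)/n = 650707.1 − 656342.8 = -5635.7
Syy = Σy² − (Σy)²/n = 40020.35 − 39979.682 = 40.668
r = Sxy/√(Sxx·Syy) = -5635.7/√(60717568.008) = -5635.7/7792.147843 = -0.723254

-0.723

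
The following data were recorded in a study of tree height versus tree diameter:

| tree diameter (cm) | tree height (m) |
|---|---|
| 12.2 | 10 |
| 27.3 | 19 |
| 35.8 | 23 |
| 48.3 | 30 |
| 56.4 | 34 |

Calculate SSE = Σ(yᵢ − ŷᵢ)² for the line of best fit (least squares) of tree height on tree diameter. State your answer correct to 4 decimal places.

0.4473

n = 5, Σx = 180, Σy = 116, Σxy = 4830.7, Σx² = 7689.62, Σy² = 3046
Sxx = Σx² − (Σx)²/n = 7689.62 − 6480 = 1209.62
Sxy = Σxy − (Σx)(Σy)/n = 4830.7 − 4176 = 654.7
Syy = Σy² − (Σy)²/n = 3046 − 2691.2 = 354.8
b = Sxy/Sxx = 654.7/1209.62 = 0.541244
SSE = Syy − b·Sxy = 354.8 − 0.541244·654.7 = 0.447319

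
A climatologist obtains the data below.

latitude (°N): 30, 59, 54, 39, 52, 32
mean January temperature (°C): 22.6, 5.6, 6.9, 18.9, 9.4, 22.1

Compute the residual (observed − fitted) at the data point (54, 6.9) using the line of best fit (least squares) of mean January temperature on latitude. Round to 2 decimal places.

-1.24

n = 6, Σx = 266, Σy = 85.5, Σxy = 3314.1, Σx² = 12546
Sxx = Σx² − (Σx)²/n = 12546 − 11792.666667 = 753.333333
Sxy = Σxy − (Σx)(Σy)/n = 3314.1 − 3790.5 = -476.4
b = Sxy/Sxx = -476.4/753.333333 = -0.632389
a = ȳ − b·x̄ = 14.25 − (-0.632389)·44.333333 = 42.285929
ŷ(54) = 42.285929 + (-0.632389)·54 = 8.136903
residual = y − ŷ = 6.9 − 8.136903 = -1.236903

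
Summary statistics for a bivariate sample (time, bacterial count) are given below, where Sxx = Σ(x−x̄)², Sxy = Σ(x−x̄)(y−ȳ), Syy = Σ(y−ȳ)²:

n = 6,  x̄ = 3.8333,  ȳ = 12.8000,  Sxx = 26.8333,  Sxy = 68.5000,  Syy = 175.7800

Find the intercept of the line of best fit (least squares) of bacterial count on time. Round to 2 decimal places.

3.01

b = Sxy/Sxx = 68.5/26.8333 = 2.552798
a = ȳ − b·x̄ = 12.8 − 2.552798·3.8333 = 3.014359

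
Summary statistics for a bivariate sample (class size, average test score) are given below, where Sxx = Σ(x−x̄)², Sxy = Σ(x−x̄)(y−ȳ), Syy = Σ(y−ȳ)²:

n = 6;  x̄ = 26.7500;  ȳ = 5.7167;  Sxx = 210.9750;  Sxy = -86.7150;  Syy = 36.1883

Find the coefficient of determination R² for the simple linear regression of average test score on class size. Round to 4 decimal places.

0.9849

R² = Sxy²/(Sxx·Syy) = (-86.715)²/(210.975·36.1883) = 0.984894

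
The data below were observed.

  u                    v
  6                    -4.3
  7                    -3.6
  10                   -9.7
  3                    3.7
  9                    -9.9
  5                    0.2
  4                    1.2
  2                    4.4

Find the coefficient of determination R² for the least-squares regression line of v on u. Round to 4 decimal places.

0.9641

n = 8, Σx = 46, Σy = -18, Σxy = -211.4, Σx² = 320, Σy² = 258.08
Sxx = Σx² − (Σx)²/n = 320 − 264.5 = 55.5
Sxy = Σxy − (Σx)(Σy)/n = -211.4 − (-103.5) = -107.9
Syy = Σy² − (Σy)²/n = 258.08 − 40.5 = 217.58
R² = Sxy²/(Sxx·Syy) = (-107.9)²/(55.5·217.58) = 0.964120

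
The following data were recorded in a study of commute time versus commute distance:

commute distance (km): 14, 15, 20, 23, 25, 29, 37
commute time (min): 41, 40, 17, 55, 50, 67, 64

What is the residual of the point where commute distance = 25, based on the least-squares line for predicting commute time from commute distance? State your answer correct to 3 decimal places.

n = 7, Σx = 163, Σy = 334, Σxy = 8340, Σx² = 4185
Sxx = Σx² − (Σx)²/n = 4185 − 3795.571429 = 389.428571
Sxy = Σxy − (Σx)(Σy)/n = 8340 − 7777.428571 = 562.571429
b = Sxy/Sxx = 562.571429/389.428571 = 1.444607
a = ȳ − b·x̄ = 47.714286 − 1.444607·23.285714 = 14.075569
ŷ(25) = 14.075569 + 1.444607·25 = 50.190756
residual = y − ŷ = 50 − 50.190756 = -0.190756

-0.191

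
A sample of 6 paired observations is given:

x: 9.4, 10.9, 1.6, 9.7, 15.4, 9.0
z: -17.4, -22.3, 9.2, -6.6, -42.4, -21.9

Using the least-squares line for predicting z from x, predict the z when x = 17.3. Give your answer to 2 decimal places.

n = 6, Σx = 56, Σy = -101.4, Σxy = -1305.99, Σx² = 621.98
Sxx = Σx² − (Σx)²/n = 621.98 − 522.666667 = 99.313333
Sxy = Σxy − (Σx)(Σy)/n = -1305.99 − (-946.4) = -359.59
b = Sxy/Sxx = -359.59/99.313333 = -3.620763
a = ȳ − b·x̄ = -16.9 − (-3.620763)·9.333333 = 16.893784
ŷ(17.3) = a + b·17.3 = 16.893784 + (-3.620763)·17.3 = -45.745408

-45.75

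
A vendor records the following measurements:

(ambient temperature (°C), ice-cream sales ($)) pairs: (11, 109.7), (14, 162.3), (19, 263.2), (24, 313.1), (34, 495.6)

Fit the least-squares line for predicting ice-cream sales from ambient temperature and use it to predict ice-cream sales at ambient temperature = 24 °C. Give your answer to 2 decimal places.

n = 5, Σx = 102, Σy = 1343.9, Σxy = 32844.5, Σx² = 2410
Sxx = Σx² − (Σx)²/n = 2410 − 2080.8 = 329.2
Sxy = Σxy − (Σx)(Σy)/n = 32844.5 − 27415.56 = 5428.94
b = Sxy/Sxx = 5428.94/329.2 = 16.491312
a = ȳ − b·x̄ = 268.78 − 16.491312·20.4 = -67.642770
ŷ(24) = a + b·24 = -67.642770 + 16.491312·24 = 328.148724

328.15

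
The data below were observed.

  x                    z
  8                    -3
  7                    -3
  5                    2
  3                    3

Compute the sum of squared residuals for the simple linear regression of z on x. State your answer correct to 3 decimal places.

n = 4, Σx = 23, Σy = -1, Σxy = -26, Σx² = 147, Σy² = 31
Sxx = Σx² − (Σx)²/n = 147 − 132.25 = 14.75
Sxy = Σxy − (Σx)(Σy)/n = -26 − (-5.75) = -20.25
Syy = Σy² − (Σy)²/n = 31 − 0.25 = 30.75
b = Sxy/Sxx = -20.25/14.75 = -1.372881
SSE = Syy − b·Sxy = 30.75 − (-1.372881)·(-20.25) = 2.949153

2.949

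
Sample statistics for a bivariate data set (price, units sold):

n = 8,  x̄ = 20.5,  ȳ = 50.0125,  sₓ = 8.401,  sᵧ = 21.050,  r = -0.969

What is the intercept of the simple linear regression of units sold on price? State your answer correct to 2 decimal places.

99.79

b = r · sᵧ/sₓ = -0.969 · 21.05/8.401 = -2.427979
a = ȳ − b·x̄ = 50.0125 − (-2.427979)·20.5 = 99.786066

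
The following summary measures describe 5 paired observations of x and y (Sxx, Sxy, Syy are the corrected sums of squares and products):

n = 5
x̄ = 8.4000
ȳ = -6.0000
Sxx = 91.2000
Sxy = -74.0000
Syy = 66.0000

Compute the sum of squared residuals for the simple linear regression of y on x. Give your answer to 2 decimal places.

b = Sxy/Sxx = -74/91.2 = -0.811404
SSE = Syy − b·Sxy = 66 − (-0.811404)·(-74) = 5.956140

5.96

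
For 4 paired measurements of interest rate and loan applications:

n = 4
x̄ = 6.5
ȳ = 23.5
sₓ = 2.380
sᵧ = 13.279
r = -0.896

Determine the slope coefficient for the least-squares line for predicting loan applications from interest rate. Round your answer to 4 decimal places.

-4.9992

b = r · sᵧ/sₓ = -0.896 · 13.279/2.38 = -4.999153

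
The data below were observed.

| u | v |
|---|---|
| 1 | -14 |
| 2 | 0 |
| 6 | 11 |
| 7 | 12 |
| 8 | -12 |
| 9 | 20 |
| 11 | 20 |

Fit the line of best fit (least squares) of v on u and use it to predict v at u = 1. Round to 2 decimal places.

n = 7, Σx = 44, Σy = 37, Σxy = 440, Σx² = 356
Sxx = Σx² − (Σx)²/n = 356 − 276.571429 = 79.428571
Sxy = Σxy − (Σx)(Σy)/n = 440 − 232.571429 = 207.428571
b = Sxy/Sxx = 207.428571/79.428571 = 2.611511
a = ȳ − b·x̄ = 5.285714 − 2.611511·6.285714 = -11.129496
ŷ(1) = a + b·1 = -11.129496 + 2.611511·1 = -8.517986

-8.52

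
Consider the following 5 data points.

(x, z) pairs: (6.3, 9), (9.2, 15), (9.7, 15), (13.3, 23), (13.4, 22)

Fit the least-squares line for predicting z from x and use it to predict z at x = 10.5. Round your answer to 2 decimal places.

17.03

n = 5, Σx = 51.9, Σy = 84, Σxy = 940.9, Σx² = 574.87
Sxx = Σx² − (Σx)²/n = 574.87 − 538.722 = 36.148
Sxy = Σxy − (Σx)(Σy)/n = 940.9 − 871.92 = 68.98
b = Sxy/Sxx = 68.98/36.148 = 1.908266
a = ȳ − b·x̄ = 16.8 − 1.908266·10.38 = -3.007801
ŷ(10.5) = a + b·10.5 = -3.007801 + 1.908266·10.5 = 17.028992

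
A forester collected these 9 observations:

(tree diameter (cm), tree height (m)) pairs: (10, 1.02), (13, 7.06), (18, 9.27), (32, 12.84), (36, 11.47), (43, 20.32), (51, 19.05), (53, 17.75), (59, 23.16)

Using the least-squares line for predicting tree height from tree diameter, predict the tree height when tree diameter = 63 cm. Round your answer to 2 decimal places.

23.96

n = 9, Σx = 315, Σy = 121.94, Σxy = 5245.14, Σx² = 13653
Sxx = Σx² − (Σx)²/n = 13653 − 11025 = 2628
Sxy = Σxy − (Σx)(Σy)/n = 5245.14 − 4267.9 = 977.24
b = Sxy/Sxx = 977.24/2628 = 0.371857
a = ȳ − b·x̄ = 13.548889 − 0.371857·35 = 0.533896
ŷ(63) = a + b·63 = 0.533896 + 0.371857·63 = 23.960883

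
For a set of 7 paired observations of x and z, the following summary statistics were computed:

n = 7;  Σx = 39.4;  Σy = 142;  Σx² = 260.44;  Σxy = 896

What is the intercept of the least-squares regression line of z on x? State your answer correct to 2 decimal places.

Sxx = Σx² − (Σx)²/n = 260.44 − 221.765714 = 38.674286
Sxy = Σxy − (Σx)(Σy)/n = 896 − 799.257143 = 96.742857
b = Sxy/Sxx = 96.742857/38.674286 = 2.501478
a = ȳ − b·x̄ = 20.285714 − 2.501478·5.628571 = 6.205969

6.21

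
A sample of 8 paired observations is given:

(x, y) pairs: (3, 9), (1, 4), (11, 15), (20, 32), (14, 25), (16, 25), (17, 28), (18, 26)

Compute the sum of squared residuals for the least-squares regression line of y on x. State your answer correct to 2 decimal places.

n = 8, Σx = 100, Σy = 164, Σxy = 2530, Σx² = 1596, Σy² = 4056
Sxx = Σx² − (Σx)²/n = 1596 − 1250 = 346
Sxy = Σxy − (Σx)(Σy)/n = 2530 − 2050 = 480
Syy = Σy² − (Σy)²/n = 4056 − 3362 = 694
b = Sxy/Sxx = 480/346 = 1.387283
SSE = Syy − b·Sxy = 694 − 1.387283·480 = 28.104046

28.10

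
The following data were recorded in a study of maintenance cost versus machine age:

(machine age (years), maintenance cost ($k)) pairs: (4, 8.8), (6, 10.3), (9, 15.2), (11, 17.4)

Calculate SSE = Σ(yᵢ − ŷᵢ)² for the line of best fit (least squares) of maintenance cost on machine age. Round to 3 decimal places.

n = 4, Σx = 30, Σy = 51.7, Σxy = 425.2, Σx² = 254, Σy² = 717.33
Sxx = Σx² − (Σx)²/n = 254 − 225 = 29
Sxy = Σxy − (Σx)(Σy)/n = 425.2 − 387.75 = 37.45
Syy = Σy² − (Σy)²/n = 717.33 − 668.2225 = 49.1075
b = Sxy/Sxx = 37.45/29 = 1.291379
SSE = Syy − b·Sxy = 49.1075 − 1.291379·37.45 = 0.745345

0.745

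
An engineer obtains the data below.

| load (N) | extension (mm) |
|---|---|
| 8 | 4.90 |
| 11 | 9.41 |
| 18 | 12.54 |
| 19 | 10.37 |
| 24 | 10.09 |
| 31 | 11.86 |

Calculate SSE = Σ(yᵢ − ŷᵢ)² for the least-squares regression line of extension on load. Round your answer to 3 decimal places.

17.906

n = 6, Σx = 111, Σy = 59.17, Σxy = 1175.28, Σx² = 2407, Σy² = 619.8143
Sxx = Σx² − (Σx)²/n = 2407 − 2053.5 = 353.5
Sxy = Σxy − (Σx)(Σy)/n = 1175.28 − 1094.645 = 80.635
Syy = Σy² − (Σy)²/n = 619.8143 − 583.514817 = 36.299483
b = Sxy/Sxx = 80.635/353.5 = 0.228105
SSE = Syy − b·Sxy = 36.299483 − 0.228105·80.635 = 17.906263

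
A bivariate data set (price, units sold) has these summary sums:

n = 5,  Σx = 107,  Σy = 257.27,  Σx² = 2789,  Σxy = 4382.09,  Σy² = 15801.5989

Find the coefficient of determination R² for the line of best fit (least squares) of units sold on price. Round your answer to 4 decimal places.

0.9861

Sxx = Σx² − (Σx)²/n = 2789 − 2289.8 = 499.2
Sxy = Σxy − (Σx)(Σy)/n = 4382.09 − 5505.578 = -1123.488
Syy = Σy² − (Σy)²/n = 15801.5989 − 13237.57058 = 2564.02832
R² = Sxy²/(Sxx·Syy) = (-1123.488)²/(499.2·2564.02832) = 0.986142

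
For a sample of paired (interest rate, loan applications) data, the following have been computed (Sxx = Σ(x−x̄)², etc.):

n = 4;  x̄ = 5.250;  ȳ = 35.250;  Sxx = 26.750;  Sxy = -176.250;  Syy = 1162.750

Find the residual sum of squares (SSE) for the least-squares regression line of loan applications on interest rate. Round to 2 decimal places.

1.48

b = Sxy/Sxx = -176.25/26.75 = -6.588785
SSE = Syy − b·Sxy = 1162.75 − (-6.588785)·(-176.25) = 1.476636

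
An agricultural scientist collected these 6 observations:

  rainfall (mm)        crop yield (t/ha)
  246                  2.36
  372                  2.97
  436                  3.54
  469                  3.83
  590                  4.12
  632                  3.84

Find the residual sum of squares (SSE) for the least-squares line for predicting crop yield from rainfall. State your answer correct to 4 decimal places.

0.3274

n = 6, Σx = 2745, Σy = 20.66, Σxy = 9882.79, Σx² = 1356481, Σy² = 73.311
Sxx = Σx² − (Σx)²/n = 1356481 − 1255837.5 = 100643.5
Sxy = Σxy − (Σx)(Σy)/n = 9882.79 − 9451.95 = 430.84
Syy = Σy² − (Σy)²/n = 73.311 − 71.139267 = 2.171733
b = Sxy/Sxx = 430.84/100643.5 = 0.004281
SSE = Syy − b·Sxy = 2.171733 − 0.004281·430.84 = 0.327371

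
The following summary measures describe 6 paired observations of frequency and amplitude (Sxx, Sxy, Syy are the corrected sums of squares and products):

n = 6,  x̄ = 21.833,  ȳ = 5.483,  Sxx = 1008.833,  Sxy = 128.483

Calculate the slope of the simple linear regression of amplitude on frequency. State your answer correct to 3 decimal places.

b = Sxy/Sxx = 128.483/1008.833 = 0.127358

0.127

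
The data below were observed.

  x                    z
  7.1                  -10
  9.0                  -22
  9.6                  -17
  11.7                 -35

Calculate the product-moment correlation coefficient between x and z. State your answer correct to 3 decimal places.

n = 4, Σx = 37.4, Σy = -84, Σxy = -841.7, Σx² = 360.46, Σy² = 2098
Sxx = Σx² − (Σx)²/n = 360.46 − 349.69 = 10.77
Sxy = Σxy − (Σx)(Σy)/n = -841.7 − (-785.4) = -56.3
Syy = Σy² − (Σy)²/n = 2098 − 1764 = 334
r = Sxy/√(Sxx·Syy) = -56.3/√(3597.18) = -56.3/59.976495 = -0.938701

-0.939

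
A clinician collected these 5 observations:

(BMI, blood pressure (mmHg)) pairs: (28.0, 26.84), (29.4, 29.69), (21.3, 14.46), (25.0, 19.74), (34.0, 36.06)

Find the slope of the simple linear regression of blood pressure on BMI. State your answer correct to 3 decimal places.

n = 5, Σx = 137.7, Σy = 126.79, Σxy = 3651.944, Σx² = 3883.05
Sxx = Σx² − (Σx)²/n = 3883.05 − 3792.258 = 90.792
Sxy = Σxy − (Σx)(Σy)/n = 3651.944 − 3491.7966 = 160.1474
b = Sxy/Sxx = 160.1474/90.792 = 1.763893

1.764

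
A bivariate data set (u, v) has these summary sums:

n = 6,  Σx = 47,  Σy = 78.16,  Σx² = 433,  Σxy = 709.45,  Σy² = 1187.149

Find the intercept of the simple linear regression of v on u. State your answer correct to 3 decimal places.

Sxx = Σx² − (Σx)²/n = 433 − 368.166667 = 64.833333
Sxy = Σxy − (Σx)(Σy)/n = 709.45 − 612.253333 = 97.196667
b = Sxy/Sxx = 97.196667/64.833333 = 1.499177
a = ȳ − b·x̄ = 13.026667 − 1.499177·7.833333 = 1.283111

1.283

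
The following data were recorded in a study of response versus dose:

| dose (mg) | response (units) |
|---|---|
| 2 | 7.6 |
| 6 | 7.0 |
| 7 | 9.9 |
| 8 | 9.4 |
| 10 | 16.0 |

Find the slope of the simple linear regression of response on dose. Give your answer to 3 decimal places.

n = 5, Σx = 33, Σy = 49.9, Σxy = 361.7, Σx² = 253
Sxx = Σx² − (Σx)²/n = 253 − 217.8 = 35.2
Sxy = Σxy − (Σx)(Σy)/n = 361.7 − 329.34 = 32.36
b = Sxy/Sxx = 32.36/35.2 = 0.919318

0.919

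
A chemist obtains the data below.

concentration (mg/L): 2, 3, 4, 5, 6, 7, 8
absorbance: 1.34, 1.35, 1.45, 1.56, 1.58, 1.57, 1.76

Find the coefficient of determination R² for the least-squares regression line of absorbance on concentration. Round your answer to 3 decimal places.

0.910

n = 7, Σx = 35, Σy = 10.61, Σxy = 54.88, Σx² = 203, Σy² = 16.2131
Sxx = Σx² − (Σx)²/n = 203 − 175 = 28
Sxy = Σxy − (Σx)(Σy)/n = 54.88 − 53.05 = 1.83
Syy = Σy² − (Σy)²/n = 16.2131 − 16.081729 = 0.131371
R² = Sxy²/(Sxx·Syy) = (1.83)²/(28·0.131371) = 0.910423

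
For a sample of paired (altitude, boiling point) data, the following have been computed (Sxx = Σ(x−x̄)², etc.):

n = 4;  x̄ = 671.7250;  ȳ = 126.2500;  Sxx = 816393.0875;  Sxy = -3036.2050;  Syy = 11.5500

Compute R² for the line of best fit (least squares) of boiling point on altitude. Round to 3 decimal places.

R² = Sxy²/(Sxx·Syy) = (-3036.205)²/(816393.0875·11.55) = 0.977644

0.978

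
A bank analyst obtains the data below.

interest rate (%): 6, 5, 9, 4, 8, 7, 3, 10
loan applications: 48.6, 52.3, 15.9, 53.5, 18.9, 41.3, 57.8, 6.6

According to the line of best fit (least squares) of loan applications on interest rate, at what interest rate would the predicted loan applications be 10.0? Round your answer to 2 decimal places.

9.95

n = 8, Σx = 52, Σy = 294.9, Σxy = 1589.9, Σx² = 380
Sxx = Σx² − (Σx)²/n = 380 − 338 = 42
Sxy = Σxy − (Σx)(Σy)/n = 1589.9 − 1916.85 = -326.95
b = Sxy/Sxx = -326.95/42 = -7.784524
a = ȳ − b·x̄ = 36.8625 − (-7.784524)·6.5 = 87.461905
Set a + b·x = 10.0: x = (10.0 − 87.461905) / (-7.784524) = 9.950757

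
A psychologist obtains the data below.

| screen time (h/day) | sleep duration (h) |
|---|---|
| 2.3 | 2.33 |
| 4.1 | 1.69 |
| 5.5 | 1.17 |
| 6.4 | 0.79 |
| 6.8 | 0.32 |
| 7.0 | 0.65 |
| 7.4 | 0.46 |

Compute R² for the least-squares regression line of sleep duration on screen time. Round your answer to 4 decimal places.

n = 7, Σx = 39.5, Σy = 7.41, Σxy = 33.909, Σx² = 243.31, Σy² = 11.0145
Sxx = Σx² − (Σx)²/n = 243.31 − 222.892857 = 20.417143
Sxy = Σxy − (Σx)(Σy)/n = 33.909 − 41.813571 = -7.904571
Syy = Σy² − (Σy)²/n = 11.0145 − 7.844014 = 3.170486
R² = Sxy²/(Sxx·Syy) = (-7.904571)²/(20.417143·3.170486) = 0.965241

0.9652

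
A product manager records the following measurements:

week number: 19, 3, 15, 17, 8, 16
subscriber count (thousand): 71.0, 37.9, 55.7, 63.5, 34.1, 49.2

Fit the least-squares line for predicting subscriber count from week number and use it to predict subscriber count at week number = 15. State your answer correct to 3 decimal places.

56.000

n = 6, Σx = 78, Σy = 311.4, Σxy = 4437.7, Σx² = 1204
Sxx = Σx² − (Σx)²/n = 1204 − 1014 = 190
Sxy = Σxy − (Σx)(Σy)/n = 4437.7 − 4048.2 = 389.5
b = Sxy/Sxx = 389.5/190 = 2.05
a = ȳ − b·x̄ = 51.9 − 2.05·13 = 25.25
ŷ(15) = a + b·15 = 25.25 + 2.05·15 = 56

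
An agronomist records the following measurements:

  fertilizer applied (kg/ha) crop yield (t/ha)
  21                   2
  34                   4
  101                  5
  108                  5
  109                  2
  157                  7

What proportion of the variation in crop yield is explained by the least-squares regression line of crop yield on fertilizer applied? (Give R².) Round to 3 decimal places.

0.443

n = 6, Σx = 530, Σy = 25, Σxy = 2540, Σx² = 59992, Σy² = 123
Sxx = Σx² − (Σx)²/n = 59992 − 46816.666667 = 13175.333333
Sxy = Σxy − (Σx)(Σy)/n = 2540 − 2208.333333 = 331.666667
Syy = Σy² − (Σy)²/n = 123 − 104.166667 = 18.833333
R² = Sxy²/(Sxx·Syy) = (331.666667)²/(13175.333333·18.833333) = 0.443317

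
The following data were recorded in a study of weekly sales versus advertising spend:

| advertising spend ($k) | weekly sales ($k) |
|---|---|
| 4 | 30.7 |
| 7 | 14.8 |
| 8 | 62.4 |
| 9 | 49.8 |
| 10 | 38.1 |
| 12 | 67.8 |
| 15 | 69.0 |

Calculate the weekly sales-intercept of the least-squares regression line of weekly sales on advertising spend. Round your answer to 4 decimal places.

8.7394

n = 7, Σx = 65, Σy = 332.6, Σxy = 3403.4, Σx² = 679
Sxx = Σx² − (Σx)²/n = 679 − 603.571429 = 75.428571
Sxy = Σxy − (Σx)(Σy)/n = 3403.4 − 3088.428571 = 314.971429
b = Sxy/Sxx = 314.971429/75.428571 = 4.175758
a = ȳ − b·x̄ = 47.514286 − 4.175758·9.285714 = 8.739394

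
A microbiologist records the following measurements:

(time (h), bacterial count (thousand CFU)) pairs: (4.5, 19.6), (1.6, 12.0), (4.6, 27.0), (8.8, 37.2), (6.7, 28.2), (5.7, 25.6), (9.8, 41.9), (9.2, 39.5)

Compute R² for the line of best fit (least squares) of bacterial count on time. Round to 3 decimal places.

n = 8, Σx = 50.9, Σy = 231, Σxy = 1667.84, Σx² = 379.47, Σy² = 7407.46
Sxx = Σx² − (Σx)²/n = 379.47 − 323.85125 = 55.61875
Sxy = Σxy − (Σx)(Σy)/n = 1667.84 − 1469.7375 = 198.1025
Syy = Σy² − (Σy)²/n = 7407.46 − 6670.125 = 737.335
R² = Sxy²/(Sxx·Syy) = (198.1025)²/(55.61875·737.335) = 0.956960

0.957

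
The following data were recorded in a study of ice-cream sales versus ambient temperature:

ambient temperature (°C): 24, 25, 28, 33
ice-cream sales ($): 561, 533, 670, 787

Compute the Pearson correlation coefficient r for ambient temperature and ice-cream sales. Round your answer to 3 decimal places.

0.975

n = 4, Σx = 110, Σy = 2551, Σxy = 71520, Σx² = 3074, Σy² = 1667079
Sxx = Σx² − (Σx)²/n = 3074 − 3025 = 49
Sxy = Σxy − (Σx)(Σy)/n = 71520 − 70152.5 = 1367.5
Syy = Σy² − (Σy)²/n = 1667079 − 1626900.25 = 40178.75
r = Sxy/√(Sxx·Syy) = 1367.5/√(1968758.75) = 1367.5/1403.124638 = 0.974610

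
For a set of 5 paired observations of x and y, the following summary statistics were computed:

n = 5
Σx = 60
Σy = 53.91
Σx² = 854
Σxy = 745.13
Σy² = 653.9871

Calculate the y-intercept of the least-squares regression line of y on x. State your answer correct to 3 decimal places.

Sxx = Σx² − (Σx)²/n = 854 − 720 = 134
Sxy = Σxy − (Σx)(Σy)/n = 745.13 − 646.92 = 98.21
b = Sxy/Sxx = 98.21/134 = 0.732910
a = ȳ − b·x̄ = 10.782 − 0.732910·12 = 1.987075

1.987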